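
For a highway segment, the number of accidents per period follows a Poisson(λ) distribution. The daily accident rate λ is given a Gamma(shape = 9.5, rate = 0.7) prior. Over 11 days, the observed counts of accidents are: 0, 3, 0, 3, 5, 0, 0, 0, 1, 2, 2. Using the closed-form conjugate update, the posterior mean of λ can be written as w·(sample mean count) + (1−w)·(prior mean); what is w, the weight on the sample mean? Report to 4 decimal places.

With a Gamma(shape α, rate β) prior, the Poisson likelihood is conjugate: the posterior is Gamma(α + ΣXᵢ, β + n).
Posterior mean = (α₀+S)/(β₀+n) = [n/(β₀+n)]·(S/n) + [β₀/(β₀+n)]·(α₀/β₀), so only n and β₀ enter the weight.
Weight on data w = n/(β₀+n) = 11/(0.7+11) = 11/11.7 = 0.9402.

0.9402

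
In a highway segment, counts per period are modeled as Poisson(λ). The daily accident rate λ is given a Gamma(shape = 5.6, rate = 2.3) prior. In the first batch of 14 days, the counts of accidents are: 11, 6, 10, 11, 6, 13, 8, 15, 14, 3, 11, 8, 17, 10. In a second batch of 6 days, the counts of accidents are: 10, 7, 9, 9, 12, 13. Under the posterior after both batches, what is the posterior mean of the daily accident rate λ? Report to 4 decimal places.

With a Gamma(shape α, rate β) prior, the Poisson likelihood is conjugate: the posterior is Gamma(α + ΣXᵢ, β + n).
Batch 1: sum of counts S = 143 over n = 14 days.
After batch 1: Gamma(α+S, β+n) = Gamma(5.6+143, 2.3+14) = Gamma(148.6, 16.3).
Batch 2: sum of counts S = 60 over n = 6 days.
After batch 2: Gamma(α+S, β+n) = Gamma(148.6+60, 16.3+6) = Gamma(208.6, 22.3).
Posterior mean = α/β = 208.6/22.3 = 9.3543.

9.3543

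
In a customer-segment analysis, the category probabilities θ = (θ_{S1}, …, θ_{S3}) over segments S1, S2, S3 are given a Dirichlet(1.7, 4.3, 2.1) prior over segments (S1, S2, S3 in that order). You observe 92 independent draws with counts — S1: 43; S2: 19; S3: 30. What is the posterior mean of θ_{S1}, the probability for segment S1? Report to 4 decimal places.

0.4466

The Dirichlet prior is conjugate to the Multinomial likelihood: each posterior αⱼ = prior αⱼ + observed count nⱼ.
Posterior concentration: (44.7, 23.3, 32.1), total = 100.1.
E[θ_{S1}|data] = α_{S1}/Σα = 44.7/100.1 = 0.4466.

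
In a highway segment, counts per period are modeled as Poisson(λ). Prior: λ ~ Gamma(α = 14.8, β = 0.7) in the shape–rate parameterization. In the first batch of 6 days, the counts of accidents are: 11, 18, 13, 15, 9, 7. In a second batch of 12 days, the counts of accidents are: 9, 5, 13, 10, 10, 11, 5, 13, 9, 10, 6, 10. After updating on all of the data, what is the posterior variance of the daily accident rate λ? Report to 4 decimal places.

0.5685

With a Gamma(shape α, rate β) prior, the Poisson likelihood is conjugate: the posterior is Gamma(α + ΣXᵢ, β + n).
Batch 1: sum of counts S = 73 over n = 6 days.
After batch 1: Gamma(α+S, β+n) = Gamma(14.8+73, 0.7+6) = Gamma(87.8, 6.7).
Batch 2: sum of counts S = 111 over n = 12 days.
After batch 2: Gamma(α+S, β+n) = Gamma(87.8+111, 6.7+12) = Gamma(198.8, 18.7).
Var = α/β² = 198.8/18.7² = 0.5685.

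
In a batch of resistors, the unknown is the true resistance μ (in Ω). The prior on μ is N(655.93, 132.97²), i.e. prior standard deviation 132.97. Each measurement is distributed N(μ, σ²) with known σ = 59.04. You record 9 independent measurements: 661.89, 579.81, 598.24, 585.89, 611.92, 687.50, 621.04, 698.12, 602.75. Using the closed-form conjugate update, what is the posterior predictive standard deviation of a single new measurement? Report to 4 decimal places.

For Normal data with known variance σ², a Normal(μ₀, σ₀²) prior on μ is conjugate. Posterior precision = 1/σ₀² + n/σ²; posterior mean is the precision-weighted average of μ₀ and x̄.
σ₀² = 132.97² = 17681.0209, σ² = 59.04² = 3485.7216; σ² + n·σ₀² = 3485.7216 + 9·17681.0209 = 162614.9097.
Posterior precision = 1/σ₀² + n/σ² = 1/17681.0209 + 9/3485.7216 = (σ² + n·σ₀²)/(σ₀²σ²) = 162614.9097/(17681.0209·3485.7216); posterior variance σₙ² = σ₀²σ²/(σ² + n·σ₀²) = 17681.0209·3485.7216/162614.9097 = 379.000404.
Predictive variance for one new observation = σₙ² + σ² = 17681.0209·3485.7216/162614.9097 + 3485.7216 = σ²·(σ₀² + 162614.9097)/162614.9097 = 3485.7216·180295.9306/162614.9097 = 3864.722004; SD = √(3485.7216·180295.9306/162614.9097) = 62.1669.

62.1669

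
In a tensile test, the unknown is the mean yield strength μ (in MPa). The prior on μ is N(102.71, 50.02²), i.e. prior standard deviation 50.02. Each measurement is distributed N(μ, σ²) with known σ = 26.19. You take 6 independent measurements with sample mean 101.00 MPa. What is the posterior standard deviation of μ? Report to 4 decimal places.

For Normal data with known variance σ², a Normal(μ₀, σ₀²) prior on μ is conjugate. Posterior precision = 1/σ₀² + n/σ²; posterior mean is the precision-weighted average of μ₀ and x̄.
σ₀² = 50.02² = 2502.0004, σ² = 26.19² = 685.9161; σ² + n·σ₀² = 685.9161 + 6·2502.0004 = 15697.9185.
Posterior precision = 1/σ₀² + n/σ² = 1/2502.0004 + 6/685.9161 = (σ² + n·σ₀²)/(σ₀²σ²) = 15697.9185/(2502.0004·685.9161); posterior variance σₙ² = σ₀²σ²/(σ² + n·σ₀²) = 2502.0004·685.9161/15697.9185 = 109.324198.
Posterior SD = √σₙ² = √(2502.0004·685.9161/15697.9185) = 10.4558.

10.4558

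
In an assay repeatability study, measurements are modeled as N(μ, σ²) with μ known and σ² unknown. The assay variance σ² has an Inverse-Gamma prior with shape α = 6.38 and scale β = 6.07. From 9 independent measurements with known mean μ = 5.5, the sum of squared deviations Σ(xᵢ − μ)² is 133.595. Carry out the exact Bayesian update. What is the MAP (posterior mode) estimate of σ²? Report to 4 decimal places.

6.1336

With known mean μ and an Inverse-Gamma(α, β) prior on σ², the Normal likelihood is conjugate: posterior is Inv-Gamma(α + n/2, β + Σ(xᵢ−μ)²/2).
Posterior: Inv-Gamma(6.38 + 9/2, 6.07 + 133.595/2) = Inv-Gamma(10.88, 72.8675).
Mode = β/(α+1) = 72.8675/11.88 = 6.1336.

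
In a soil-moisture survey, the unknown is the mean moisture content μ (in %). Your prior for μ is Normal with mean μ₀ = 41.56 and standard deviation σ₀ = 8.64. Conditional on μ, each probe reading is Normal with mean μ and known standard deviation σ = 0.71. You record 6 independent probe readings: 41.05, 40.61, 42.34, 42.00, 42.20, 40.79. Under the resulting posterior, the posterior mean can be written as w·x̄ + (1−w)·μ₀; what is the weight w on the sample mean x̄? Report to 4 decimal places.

For Normal data with known variance σ², a Normal(μ₀, σ₀²) prior on μ is conjugate. Posterior precision = 1/σ₀² + n/σ²; posterior mean is the precision-weighted average of μ₀ and x̄.
σ₀² = 8.64² = 74.6496, σ² = 0.71² = 0.5041. Prior precision 1/σ₀² = 1/74.6496; data precision n/σ² = 6/0.5041.
w = (n/σ²)/(1/σ₀² + n/σ²) = n·σ₀²/(σ² + n·σ₀²) = 6·74.6496/(0.5041 + 6·74.6496) = 447.8976/448.4017 = 0.9989.

0.9989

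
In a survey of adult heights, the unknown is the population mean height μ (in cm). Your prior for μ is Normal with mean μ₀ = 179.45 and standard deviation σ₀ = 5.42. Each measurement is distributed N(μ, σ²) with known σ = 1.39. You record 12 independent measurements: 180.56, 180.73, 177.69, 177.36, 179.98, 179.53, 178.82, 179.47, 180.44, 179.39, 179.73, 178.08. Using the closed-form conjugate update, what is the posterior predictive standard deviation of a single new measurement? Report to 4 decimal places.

1.4465

For Normal data with known variance σ², a Normal(μ₀, σ₀²) prior on μ is conjugate. Posterior precision = 1/σ₀² + n/σ²; posterior mean is the precision-weighted average of μ₀ and x̄.
σ₀² = 5.42² = 29.3764, σ² = 1.39² = 1.9321; σ² + n·σ₀² = 1.9321 + 12·29.3764 = 354.4489.
Posterior precision = 1/σ₀² + n/σ² = 1/29.3764 + 12/1.9321 = (σ² + n·σ₀²)/(σ₀²σ²) = 354.4489/(29.3764·1.9321); posterior variance σₙ² = σ₀²σ²/(σ² + n·σ₀²) = 29.3764·1.9321/354.4489 = 0.160131.
Predictive variance for one new observation = σₙ² + σ² = 29.3764·1.9321/354.4489 + 1.9321 = σ²·(σ₀² + 354.4489)/354.4489 = 1.9321·383.8253/354.4489 = 2.092231; SD = √(1.9321·383.8253/354.4489) = 1.4465.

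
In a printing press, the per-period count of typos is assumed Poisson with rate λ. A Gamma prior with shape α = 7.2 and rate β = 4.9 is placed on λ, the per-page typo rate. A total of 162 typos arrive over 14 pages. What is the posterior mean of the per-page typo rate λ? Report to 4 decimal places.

8.9524

With a Gamma(shape α, rate β) prior, the Poisson likelihood is conjugate: the posterior is Gamma(α + ΣXᵢ, β + n).
Posterior: Gamma(α+S, β+n) = Gamma(7.2+162, 4.9+14) = Gamma(169.2, 18.9).
Posterior mean = α/β = 169.2/18.9 = 8.9524.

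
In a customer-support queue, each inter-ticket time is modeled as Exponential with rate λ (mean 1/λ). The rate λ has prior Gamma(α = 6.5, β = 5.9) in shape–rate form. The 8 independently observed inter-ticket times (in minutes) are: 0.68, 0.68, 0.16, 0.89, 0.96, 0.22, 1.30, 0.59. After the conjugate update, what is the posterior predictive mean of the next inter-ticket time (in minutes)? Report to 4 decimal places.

With a Gamma(shape α, rate β) prior on the exponential rate λ, the posterior after n observations with total T = Σxᵢ is Gamma(α+n, β+T).
Sum of observations T = 5.48 minutes; n = 8.
Posterior: Gamma(6.5+8, 5.9+5.48) = Gamma(14.5, 11.38).
The predictive distribution for the next observation is Lomax; its mean is β/(α−1) = 11.38/13.5 = 0.8430.

0.8430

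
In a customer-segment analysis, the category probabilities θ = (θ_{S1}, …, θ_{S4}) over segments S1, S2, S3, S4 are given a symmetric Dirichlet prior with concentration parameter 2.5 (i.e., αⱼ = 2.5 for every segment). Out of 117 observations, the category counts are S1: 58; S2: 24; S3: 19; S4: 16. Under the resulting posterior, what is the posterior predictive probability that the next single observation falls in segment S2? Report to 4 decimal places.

The Dirichlet prior is conjugate to the Multinomial likelihood: each posterior αⱼ = prior αⱼ + observed count nⱼ.
Posterior concentration: (60.5, 26.5, 21.5, 18.5), total = 127.0.
P(next = S2 | data) = α_{S2}/Σα = 0.2087.

0.2087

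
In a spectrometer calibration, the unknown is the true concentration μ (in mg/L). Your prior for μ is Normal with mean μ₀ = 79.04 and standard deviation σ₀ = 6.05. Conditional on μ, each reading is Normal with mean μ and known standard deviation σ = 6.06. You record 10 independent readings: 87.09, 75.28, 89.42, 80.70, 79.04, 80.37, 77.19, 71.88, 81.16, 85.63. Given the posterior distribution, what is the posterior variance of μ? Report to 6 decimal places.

For Normal data with known variance σ², a Normal(μ₀, σ₀²) prior on μ is conjugate. Posterior precision = 1/σ₀² + n/σ²; posterior mean is the precision-weighted average of μ₀ and x̄.
σ₀² = 6.05² = 36.6025, σ² = 6.06² = 36.7236; σ² + n·σ₀² = 36.7236 + 10·36.6025 = 402.7486.
Posterior precision = 1/σ₀² + n/σ² = 1/36.6025 + 10/36.7236 = (σ² + n·σ₀²)/(σ₀²σ²) = 402.7486/(36.6025·36.7236); posterior variance σₙ² = σ₀²σ²/(σ² + n·σ₀²) = 36.6025·36.7236/402.7486 = 3.337505.

3.337505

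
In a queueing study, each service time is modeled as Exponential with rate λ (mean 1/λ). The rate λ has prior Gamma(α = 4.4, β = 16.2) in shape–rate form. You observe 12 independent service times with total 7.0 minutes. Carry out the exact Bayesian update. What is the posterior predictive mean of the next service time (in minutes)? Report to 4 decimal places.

1.5065

With a Gamma(shape α, rate β) prior on the exponential rate λ, the posterior after n observations with total T = Σxᵢ is Gamma(α+n, β+T).
Posterior: Gamma(4.4+12, 16.2+7.0) = Gamma(16.4, 23.2).
The predictive distribution for the next observation is Lomax; its mean is β/(α−1) = 23.2/15.4 = 1.5065.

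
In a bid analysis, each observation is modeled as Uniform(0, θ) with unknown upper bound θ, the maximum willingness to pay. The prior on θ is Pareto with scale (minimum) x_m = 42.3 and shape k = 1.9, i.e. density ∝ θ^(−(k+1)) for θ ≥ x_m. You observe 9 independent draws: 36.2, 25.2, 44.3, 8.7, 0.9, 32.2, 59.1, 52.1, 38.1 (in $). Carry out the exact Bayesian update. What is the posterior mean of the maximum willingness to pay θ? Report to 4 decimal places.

65.0697

A Pareto(scale x_m, shape k) prior on the upper bound θ of Uniform(0, θ) is conjugate: posterior is Pareto(max(x_m, max xᵢ), k + n).
Sample maximum = 59.1; prior scale x_m = 42.3 → posterior scale = max = 59.1.
Posterior shape = 1.9 + 9 = 10.9.
E[θ|data] = k·x_m/(k−1) = 10.9·59.1/9.9 = 65.0697.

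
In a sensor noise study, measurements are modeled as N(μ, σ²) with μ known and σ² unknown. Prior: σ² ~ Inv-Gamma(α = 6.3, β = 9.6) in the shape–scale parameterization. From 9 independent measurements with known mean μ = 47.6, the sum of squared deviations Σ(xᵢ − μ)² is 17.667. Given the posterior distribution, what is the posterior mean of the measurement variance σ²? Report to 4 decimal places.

1.8810

With known mean μ and an Inverse-Gamma(α, β) prior on σ², the Normal likelihood is conjugate: posterior is Inv-Gamma(α + n/2, β + Σ(xᵢ−μ)²/2).
Posterior: Inv-Gamma(6.3 + 9/2, 9.6 + 17.667/2) = Inv-Gamma(10.80, 18.4335).
E[σ²|data] = β/(α−1) = 18.4335/9.80 = 1.8810.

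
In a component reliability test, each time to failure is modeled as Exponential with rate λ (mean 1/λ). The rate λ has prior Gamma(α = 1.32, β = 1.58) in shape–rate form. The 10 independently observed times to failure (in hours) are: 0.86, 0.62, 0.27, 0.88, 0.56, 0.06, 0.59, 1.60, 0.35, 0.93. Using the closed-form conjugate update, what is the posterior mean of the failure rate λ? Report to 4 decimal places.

1.3639

With a Gamma(shape α, rate β) prior on the exponential rate λ, the posterior after n observations with total T = Σxᵢ is Gamma(α+n, β+T).
Sum of observations T = 6.72 hours; n = 10.
Posterior: Gamma(1.32+10, 1.58+6.72) = Gamma(11.32, 8.30).
Posterior mean of λ = α/β = 11.32/8.30 = 1.3639.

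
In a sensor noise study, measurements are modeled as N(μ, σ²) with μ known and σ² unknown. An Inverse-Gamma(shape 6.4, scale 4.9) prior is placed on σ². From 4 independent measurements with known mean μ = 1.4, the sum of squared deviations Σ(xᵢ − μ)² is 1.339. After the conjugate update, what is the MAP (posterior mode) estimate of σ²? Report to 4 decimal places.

With known mean μ and an Inverse-Gamma(α, β) prior on σ², the Normal likelihood is conjugate: posterior is Inv-Gamma(α + n/2, β + Σ(xᵢ−μ)²/2).
Posterior: Inv-Gamma(6.4 + 4/2, 4.9 + 1.339/2) = Inv-Gamma(8.40, 5.5695).
Mode = β/(α+1) = 5.5695/9.40 = 0.5925.

0.5925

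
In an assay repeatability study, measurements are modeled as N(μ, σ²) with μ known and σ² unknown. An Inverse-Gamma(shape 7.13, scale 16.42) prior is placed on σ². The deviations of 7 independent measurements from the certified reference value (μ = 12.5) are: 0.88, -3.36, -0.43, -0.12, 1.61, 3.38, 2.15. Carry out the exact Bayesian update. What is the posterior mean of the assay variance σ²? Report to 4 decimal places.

With known mean μ and an Inverse-Gamma(α, β) prior on σ², the Normal likelihood is conjugate: posterior is Inv-Gamma(α + n/2, β + Σ(xᵢ−μ)²/2).
Σ(xᵢ−μ)² = (0.88)² + (-3.36)² + (-0.43)² + (-0.12)² + (1.61)² + (3.38)² + (2.15)² = 30.9023.
Posterior: Inv-Gamma(7.13 + 7/2, 16.42 + 30.9023/2) = Inv-Gamma(10.63, 31.87115).
E[σ²|data] = β/(α−1) = 31.87115/9.63 = 3.3096.

3.3096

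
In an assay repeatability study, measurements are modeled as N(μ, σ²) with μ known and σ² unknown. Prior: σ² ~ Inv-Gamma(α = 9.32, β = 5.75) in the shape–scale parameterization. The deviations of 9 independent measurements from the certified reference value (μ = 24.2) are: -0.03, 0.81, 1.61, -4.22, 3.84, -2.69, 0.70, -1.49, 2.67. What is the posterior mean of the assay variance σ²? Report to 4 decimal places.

2.5109

With known mean μ and an Inverse-Gamma(α, β) prior on σ², the Normal likelihood is conjugate: posterior is Inv-Gamma(α + n/2, β + Σ(xᵢ−μ)²/2).
Σ(xᵢ−μ)² = (-0.03)² + (0.81)² + (1.61)² + (-4.22)² + (3.84)² + (-2.69)² + (0.70)² + (-1.49)² + (2.67)² = 52.8782.
Posterior: Inv-Gamma(9.32 + 9/2, 5.75 + 52.8782/2) = Inv-Gamma(13.82, 32.18910).
E[σ²|data] = β/(α−1) = 32.18910/12.82 = 2.5109.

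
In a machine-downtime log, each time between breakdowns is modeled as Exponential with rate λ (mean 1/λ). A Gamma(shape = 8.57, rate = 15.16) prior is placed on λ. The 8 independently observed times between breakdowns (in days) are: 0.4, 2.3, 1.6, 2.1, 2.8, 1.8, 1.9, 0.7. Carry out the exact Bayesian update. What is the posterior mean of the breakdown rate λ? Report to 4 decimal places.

0.5761

With a Gamma(shape α, rate β) prior on the exponential rate λ, the posterior after n observations with total T = Σxᵢ is Gamma(α+n, β+T).
Sum of observations T = 13.6 days; n = 8.
Posterior: Gamma(8.57+8, 15.16+13.6) = Gamma(16.57, 28.76).
Posterior mean of λ = α/β = 16.57/28.76 = 0.5761.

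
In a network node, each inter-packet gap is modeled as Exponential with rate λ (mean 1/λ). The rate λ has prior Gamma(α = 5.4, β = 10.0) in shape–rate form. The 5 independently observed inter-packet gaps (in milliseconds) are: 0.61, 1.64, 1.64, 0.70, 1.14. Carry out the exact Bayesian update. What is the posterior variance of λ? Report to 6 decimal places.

With a Gamma(shape α, rate β) prior on the exponential rate λ, the posterior after n observations with total T = Σxᵢ is Gamma(α+n, β+T).
Sum of observations T = 5.73 milliseconds; n = 5.
Posterior: Gamma(5.4+5, 10.0+5.73) = Gamma(10.4, 15.73).
Var = α/β² = 0.042032.

0.042032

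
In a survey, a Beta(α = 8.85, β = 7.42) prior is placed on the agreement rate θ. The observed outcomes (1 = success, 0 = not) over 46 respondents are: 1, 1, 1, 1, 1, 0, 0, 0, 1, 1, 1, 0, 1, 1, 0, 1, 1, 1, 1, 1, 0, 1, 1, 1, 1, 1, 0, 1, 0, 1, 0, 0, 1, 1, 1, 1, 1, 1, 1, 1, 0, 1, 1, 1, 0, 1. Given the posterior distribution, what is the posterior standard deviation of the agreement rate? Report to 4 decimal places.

0.0582

The Beta prior is conjugate to a Binomial/Bernoulli likelihood; the update adds successes to α and failures to β.
Posterior: Beta(α+k, β+n−k) = Beta(8.85+34, 7.42+12) = Beta(42.85, 19.42).
Var = αβ/((α+β)²(α+β+1)) = 42.85·19.42/(62.27²·63.27) = 0.00339191; SD = √0.00339191 = 0.0582.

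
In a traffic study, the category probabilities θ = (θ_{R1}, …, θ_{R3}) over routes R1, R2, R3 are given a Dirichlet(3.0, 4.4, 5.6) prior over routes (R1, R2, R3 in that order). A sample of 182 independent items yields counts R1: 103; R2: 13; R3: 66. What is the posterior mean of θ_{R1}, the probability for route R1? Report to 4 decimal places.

0.5436

The Dirichlet prior is conjugate to the Multinomial likelihood: each posterior αⱼ = prior αⱼ + observed count nⱼ.
Posterior concentration: (106.0, 17.4, 71.6), total = 195.0.
E[θ_{R1}|data] = α_{R1}/Σα = 106.0/195.0 = 0.5436.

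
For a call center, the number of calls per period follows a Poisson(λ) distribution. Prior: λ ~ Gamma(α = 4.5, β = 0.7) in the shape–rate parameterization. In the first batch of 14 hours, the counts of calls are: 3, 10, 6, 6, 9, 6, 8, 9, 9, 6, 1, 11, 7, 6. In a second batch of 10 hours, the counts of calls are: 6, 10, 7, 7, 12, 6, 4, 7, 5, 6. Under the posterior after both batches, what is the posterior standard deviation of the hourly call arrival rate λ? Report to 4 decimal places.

With a Gamma(shape α, rate β) prior, the Poisson likelihood is conjugate: the posterior is Gamma(α + ΣXᵢ, β + n).
Batch 1: sum of counts S = 97 over n = 14 hours.
After batch 1: Gamma(α+S, β+n) = Gamma(4.5+97, 0.7+14) = Gamma(101.5, 14.7).
Batch 2: sum of counts S = 70 over n = 10 hours.
After batch 2: Gamma(α+S, β+n) = Gamma(101.5+70, 14.7+10) = Gamma(171.5, 24.7).
SD = √α/β = √171.5/24.7 = 0.5302.

0.5302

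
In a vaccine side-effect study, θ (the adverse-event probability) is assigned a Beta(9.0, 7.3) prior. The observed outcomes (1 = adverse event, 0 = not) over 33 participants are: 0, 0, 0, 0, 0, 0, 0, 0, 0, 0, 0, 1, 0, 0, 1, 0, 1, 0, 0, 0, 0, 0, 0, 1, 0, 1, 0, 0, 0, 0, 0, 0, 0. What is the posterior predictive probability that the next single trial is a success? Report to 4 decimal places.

0.2840

The Beta prior is conjugate to a Binomial/Bernoulli likelihood; the update adds successes to α and failures to β.
Posterior: Beta(α+k, β+n−k) = Beta(9.0+5, 7.3+28) = Beta(14.0, 35.3).
For a single future Bernoulli trial, P(success | data) = α/(α+β) = 0.2840.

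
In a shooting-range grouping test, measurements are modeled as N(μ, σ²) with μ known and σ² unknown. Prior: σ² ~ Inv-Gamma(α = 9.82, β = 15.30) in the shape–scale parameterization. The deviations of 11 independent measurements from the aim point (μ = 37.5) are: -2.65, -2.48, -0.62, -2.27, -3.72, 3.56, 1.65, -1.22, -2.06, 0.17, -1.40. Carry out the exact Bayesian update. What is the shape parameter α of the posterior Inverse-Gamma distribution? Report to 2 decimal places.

With known mean μ and an Inverse-Gamma(α, β) prior on σ², the Normal likelihood is conjugate: posterior is Inv-Gamma(α + n/2, β + Σ(xᵢ−μ)²/2).
Σ(xᵢ−μ)² = (-2.65)² + (-2.48)² + (-0.62)² + (-2.27)² + (-3.72)² + (3.56)² + (1.65)² + (-1.22)² + (-2.06)² + (0.17)² + (-1.40)² = 55.6656.
Posterior: Inv-Gamma(9.82 + 11/2, 15.30 + 55.6656/2) = Inv-Gamma(15.32, 43.13280).
Posterior α = 15.32.

15.32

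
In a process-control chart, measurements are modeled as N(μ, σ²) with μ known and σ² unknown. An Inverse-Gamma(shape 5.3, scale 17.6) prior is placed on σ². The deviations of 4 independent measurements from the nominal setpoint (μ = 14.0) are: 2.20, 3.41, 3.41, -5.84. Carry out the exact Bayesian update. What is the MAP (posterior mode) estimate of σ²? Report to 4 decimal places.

5.8676

With known mean μ and an Inverse-Gamma(α, β) prior on σ², the Normal likelihood is conjugate: posterior is Inv-Gamma(α + n/2, β + Σ(xᵢ−μ)²/2).
Σ(xᵢ−μ)² = (2.20)² + (3.41)² + (3.41)² + (-5.84)² = 62.2018.
Posterior: Inv-Gamma(5.3 + 4/2, 17.6 + 62.2018/2) = Inv-Gamma(7.30, 48.70090).
Mode = β/(α+1) = 48.70090/8.30 = 5.8676.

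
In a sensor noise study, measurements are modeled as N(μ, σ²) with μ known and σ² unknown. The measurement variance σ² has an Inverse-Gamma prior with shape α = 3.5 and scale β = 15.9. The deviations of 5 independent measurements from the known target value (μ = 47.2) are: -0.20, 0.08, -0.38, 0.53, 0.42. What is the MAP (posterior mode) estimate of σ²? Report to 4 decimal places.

With known mean μ and an Inverse-Gamma(α, β) prior on σ², the Normal likelihood is conjugate: posterior is Inv-Gamma(α + n/2, β + Σ(xᵢ−μ)²/2).
Σ(xᵢ−μ)² = (-0.20)² + (0.08)² + (-0.38)² + (0.53)² + (0.42)² = 0.6481.
Posterior: Inv-Gamma(3.5 + 5/2, 15.9 + 0.6481/2) = Inv-Gamma(6.00, 16.22405).
Mode = β/(α+1) = 16.22405/7.00 = 2.3177.

2.3177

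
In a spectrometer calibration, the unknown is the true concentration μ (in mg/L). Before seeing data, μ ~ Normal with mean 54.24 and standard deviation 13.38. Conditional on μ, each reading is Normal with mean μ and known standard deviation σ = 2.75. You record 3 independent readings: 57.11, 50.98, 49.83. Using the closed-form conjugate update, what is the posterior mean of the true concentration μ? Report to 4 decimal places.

52.6622

For Normal data with known variance σ², a Normal(μ₀, σ₀²) prior on μ is conjugate. Posterior precision = 1/σ₀² + n/σ²; posterior mean is the precision-weighted average of μ₀ and x̄.
Σxᵢ = 57.11 + 50.98 + 49.83 = 157.92, so n·x̄ = 157.92.
σ₀² = 13.38² = 179.0244, σ² = 2.75² = 7.5625; σ² + n·σ₀² = 7.5625 + 3·179.0244 = 544.6357.
Posterior mean = (μ₀/σ₀² + n·x̄/σ²)/(1/σ₀² + n/σ²) = (σ²·μ₀ + σ₀²·n·x̄)/(σ² + n·σ₀²) = (7.5625·54.24 + 179.0244·157.92)/544.6357 = 28681.723248/544.6357 = 52.6622.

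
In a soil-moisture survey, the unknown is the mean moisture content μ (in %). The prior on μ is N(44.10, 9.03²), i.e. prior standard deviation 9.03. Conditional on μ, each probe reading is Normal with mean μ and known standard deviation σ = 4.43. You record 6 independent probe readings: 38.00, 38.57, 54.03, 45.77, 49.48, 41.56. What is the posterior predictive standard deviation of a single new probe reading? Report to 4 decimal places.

4.7717

For Normal data with known variance σ², a Normal(μ₀, σ₀²) prior on μ is conjugate. Posterior precision = 1/σ₀² + n/σ²; posterior mean is the precision-weighted average of μ₀ and x̄.
σ₀² = 9.03² = 81.5409, σ² = 4.43² = 19.6249; σ² + n·σ₀² = 19.6249 + 6·81.5409 = 508.8703.
Posterior precision = 1/σ₀² + n/σ² = 1/81.5409 + 6/19.6249 = (σ² + n·σ₀²)/(σ₀²σ²) = 508.8703/(81.5409·19.6249); posterior variance σₙ² = σ₀²σ²/(σ² + n·σ₀²) = 81.5409·19.6249/508.8703 = 3.144676.
Predictive variance for one new observation = σₙ² + σ² = 81.5409·19.6249/508.8703 + 19.6249 = σ²·(σ₀² + 508.8703)/508.8703 = 19.6249·590.4112/508.8703 = 22.769576; SD = √(19.6249·590.4112/508.8703) = 4.7717.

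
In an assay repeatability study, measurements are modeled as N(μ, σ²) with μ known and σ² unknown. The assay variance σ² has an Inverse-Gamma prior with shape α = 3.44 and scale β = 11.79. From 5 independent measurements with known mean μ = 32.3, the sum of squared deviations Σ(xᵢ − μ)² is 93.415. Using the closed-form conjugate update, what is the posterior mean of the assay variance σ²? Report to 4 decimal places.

11.8416

With known mean μ and an Inverse-Gamma(α, β) prior on σ², the Normal likelihood is conjugate: posterior is Inv-Gamma(α + n/2, β + Σ(xᵢ−μ)²/2).
Posterior: Inv-Gamma(3.44 + 5/2, 11.79 + 93.415/2) = Inv-Gamma(5.94, 58.4975).
E[σ²|data] = β/(α−1) = 58.4975/4.94 = 11.8416.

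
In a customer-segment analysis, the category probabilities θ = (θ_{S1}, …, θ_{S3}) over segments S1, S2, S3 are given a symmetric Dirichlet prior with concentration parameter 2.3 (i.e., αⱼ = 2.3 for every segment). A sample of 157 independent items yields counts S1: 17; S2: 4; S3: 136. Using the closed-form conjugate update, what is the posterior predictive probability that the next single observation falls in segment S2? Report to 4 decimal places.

0.0384

The Dirichlet prior is conjugate to the Multinomial likelihood: each posterior αⱼ = prior αⱼ + observed count nⱼ.
Posterior concentration: (19.3, 6.3, 138.3), total = 163.9.
P(next = S2 | data) = α_{S2}/Σα = 0.0384.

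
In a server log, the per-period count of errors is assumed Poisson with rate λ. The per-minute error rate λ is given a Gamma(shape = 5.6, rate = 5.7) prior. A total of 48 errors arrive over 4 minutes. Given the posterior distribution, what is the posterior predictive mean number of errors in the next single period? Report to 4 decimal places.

With a Gamma(shape α, rate β) prior, the Poisson likelihood is conjugate: the posterior is Gamma(α + ΣXᵢ, β + n).
Posterior: Gamma(α+S, β+n) = Gamma(5.6+48, 5.7+4) = Gamma(53.6, 9.7).
The predictive distribution for one future period is NegBinom with mean α/β = 5.5258.

5.5258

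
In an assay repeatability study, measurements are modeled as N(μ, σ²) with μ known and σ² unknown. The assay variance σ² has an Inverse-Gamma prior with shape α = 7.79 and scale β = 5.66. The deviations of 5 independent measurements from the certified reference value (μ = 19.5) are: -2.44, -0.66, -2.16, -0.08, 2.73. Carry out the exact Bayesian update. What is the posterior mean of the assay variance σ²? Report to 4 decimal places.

With known mean μ and an Inverse-Gamma(α, β) prior on σ², the Normal likelihood is conjugate: posterior is Inv-Gamma(α + n/2, β + Σ(xᵢ−μ)²/2).
Σ(xᵢ−μ)² = (-2.44)² + (-0.66)² + (-2.16)² + (-0.08)² + (2.73)² = 18.5141.
Posterior: Inv-Gamma(7.79 + 5/2, 5.66 + 18.5141/2) = Inv-Gamma(10.29, 14.91705).
E[σ²|data] = β/(α−1) = 14.91705/9.29 = 1.6057.

1.6057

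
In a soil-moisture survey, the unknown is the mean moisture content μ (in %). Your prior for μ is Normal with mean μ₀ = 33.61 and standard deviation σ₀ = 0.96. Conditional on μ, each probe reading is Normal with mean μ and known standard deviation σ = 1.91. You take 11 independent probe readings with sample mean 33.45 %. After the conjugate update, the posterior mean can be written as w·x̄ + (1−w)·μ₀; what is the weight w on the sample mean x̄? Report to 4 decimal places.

For Normal data with known variance σ², a Normal(μ₀, σ₀²) prior on μ is conjugate. Posterior precision = 1/σ₀² + n/σ²; posterior mean is the precision-weighted average of μ₀ and x̄.
σ₀² = 0.96² = 0.9216, σ² = 1.91² = 3.6481. Prior precision 1/σ₀² = 1/0.9216; data precision n/σ² = 11/3.6481.
w = (n/σ²)/(1/σ₀² + n/σ²) = n·σ₀²/(σ² + n·σ₀²) = 11·0.9216/(3.6481 + 11·0.9216) = 10.1376/13.7857 = 0.7354.

0.7354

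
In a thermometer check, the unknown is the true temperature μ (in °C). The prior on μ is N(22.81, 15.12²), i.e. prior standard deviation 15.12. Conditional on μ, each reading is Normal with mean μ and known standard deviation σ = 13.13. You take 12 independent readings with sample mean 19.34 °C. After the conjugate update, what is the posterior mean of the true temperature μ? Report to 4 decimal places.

19.5452

For Normal data with known variance σ², a Normal(μ₀, σ₀²) prior on μ is conjugate. Posterior precision = 1/σ₀² + n/σ²; posterior mean is the precision-weighted average of μ₀ and x̄.
n·x̄ = 12·19.34 = 232.08.
σ₀² = 15.12² = 228.6144, σ² = 13.13² = 172.3969; σ² + n·σ₀² = 172.3969 + 12·228.6144 = 2915.7697.
Posterior mean = (μ₀/σ₀² + n·x̄/σ²)/(1/σ₀² + n/σ²) = (σ²·μ₀ + σ₀²·n·x̄)/(σ² + n·σ₀²) = (172.3969·22.81 + 228.6144·232.08)/2915.7697 = 56989.203241/2915.7697 = 19.5452.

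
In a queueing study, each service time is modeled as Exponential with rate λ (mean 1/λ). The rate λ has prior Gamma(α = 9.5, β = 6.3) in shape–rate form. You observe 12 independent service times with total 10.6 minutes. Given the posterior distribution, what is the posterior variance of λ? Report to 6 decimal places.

With a Gamma(shape α, rate β) prior on the exponential rate λ, the posterior after n observations with total T = Σxᵢ is Gamma(α+n, β+T).
Posterior: Gamma(9.5+12, 6.3+10.6) = Gamma(21.5, 16.9).
Var = α/β² = 0.075277.

0.075277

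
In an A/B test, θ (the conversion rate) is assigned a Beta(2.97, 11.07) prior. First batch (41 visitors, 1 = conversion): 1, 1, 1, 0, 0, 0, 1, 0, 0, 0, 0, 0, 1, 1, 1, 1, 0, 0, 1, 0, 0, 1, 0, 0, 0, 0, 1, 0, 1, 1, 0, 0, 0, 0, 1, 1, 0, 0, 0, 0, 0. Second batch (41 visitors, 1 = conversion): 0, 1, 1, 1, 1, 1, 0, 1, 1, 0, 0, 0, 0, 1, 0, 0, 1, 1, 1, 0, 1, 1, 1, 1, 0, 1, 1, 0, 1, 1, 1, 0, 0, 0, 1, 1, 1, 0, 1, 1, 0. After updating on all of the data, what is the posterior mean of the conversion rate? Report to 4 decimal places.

The Beta prior is conjugate to a Binomial/Bernoulli likelihood; the update adds successes to α and failures to β.
After batch 1: Beta(2.97+15, 11.07+26) = Beta(17.97, 37.07).
After batch 2: Beta(17.97+25, 37.07+16) = Beta(42.97, 53.07).
Posterior mean = α/(α+β) = 42.97/96.04 = 0.4474.

0.4474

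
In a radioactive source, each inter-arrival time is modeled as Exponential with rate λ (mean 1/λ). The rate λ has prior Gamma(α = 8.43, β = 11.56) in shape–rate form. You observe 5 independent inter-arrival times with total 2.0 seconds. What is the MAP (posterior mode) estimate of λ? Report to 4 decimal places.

With a Gamma(shape α, rate β) prior on the exponential rate λ, the posterior after n observations with total T = Σxᵢ is Gamma(α+n, β+T).
Posterior: Gamma(8.43+5, 11.56+2.0) = Gamma(13.43, 13.56).
Mode = (α−1)/β = 0.9167.

0.9167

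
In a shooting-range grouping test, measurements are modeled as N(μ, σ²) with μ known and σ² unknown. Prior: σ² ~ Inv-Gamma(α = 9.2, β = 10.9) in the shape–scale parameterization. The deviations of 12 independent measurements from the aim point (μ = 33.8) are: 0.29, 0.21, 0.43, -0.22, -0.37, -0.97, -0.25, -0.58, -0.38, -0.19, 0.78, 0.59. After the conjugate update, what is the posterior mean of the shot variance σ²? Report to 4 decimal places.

With known mean μ and an Inverse-Gamma(α, β) prior on σ², the Normal likelihood is conjugate: posterior is Inv-Gamma(α + n/2, β + Σ(xᵢ−μ)²/2).
Σ(xᵢ−μ)² = (0.29)² + (0.21)² + (0.43)² + (-0.22)² + (-0.37)² + (-0.97)² + (-0.25)² + (-0.58)² + (-0.38)² + (-0.19)² + (0.78)² + (0.59)² = 2.9752.
Posterior: Inv-Gamma(9.2 + 12/2, 10.9 + 2.9752/2) = Inv-Gamma(15.20, 12.38760).
E[σ²|data] = β/(α−1) = 12.38760/14.20 = 0.8724.

0.8724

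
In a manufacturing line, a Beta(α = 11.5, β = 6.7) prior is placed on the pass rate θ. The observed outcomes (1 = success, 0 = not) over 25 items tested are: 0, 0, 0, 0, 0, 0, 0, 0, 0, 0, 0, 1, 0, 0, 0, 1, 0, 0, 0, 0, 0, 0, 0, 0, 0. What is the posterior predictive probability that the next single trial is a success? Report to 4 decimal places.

The Beta prior is conjugate to a Binomial/Bernoulli likelihood; the update adds successes to α and failures to β.
Posterior: Beta(α+k, β+n−k) = Beta(11.5+2, 6.7+23) = Beta(13.5, 29.7).
For a single future Bernoulli trial, P(success | data) = α/(α+β) = 0.3125.

0.3125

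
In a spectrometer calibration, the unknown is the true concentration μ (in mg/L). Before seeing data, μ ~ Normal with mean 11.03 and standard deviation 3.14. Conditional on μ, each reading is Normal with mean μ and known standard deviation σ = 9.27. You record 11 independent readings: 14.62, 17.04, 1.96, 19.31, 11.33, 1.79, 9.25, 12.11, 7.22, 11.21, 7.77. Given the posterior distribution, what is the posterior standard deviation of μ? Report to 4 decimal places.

For Normal data with known variance σ², a Normal(μ₀, σ₀²) prior on μ is conjugate. Posterior precision = 1/σ₀² + n/σ²; posterior mean is the precision-weighted average of μ₀ and x̄.
σ₀² = 3.14² = 9.8596, σ² = 9.27² = 85.9329; σ² + n·σ₀² = 85.9329 + 11·9.8596 = 194.3885.
Posterior precision = 1/σ₀² + n/σ² = 1/9.8596 + 11/85.9329 = (σ² + n·σ₀²)/(σ₀²σ²) = 194.3885/(9.8596·85.9329); posterior variance σₙ² = σ₀²σ²/(σ² + n·σ₀²) = 9.8596·85.9329/194.3885 = 4.358612.
Posterior SD = √σₙ² = √(9.8596·85.9329/194.3885) = 2.0877.

2.0877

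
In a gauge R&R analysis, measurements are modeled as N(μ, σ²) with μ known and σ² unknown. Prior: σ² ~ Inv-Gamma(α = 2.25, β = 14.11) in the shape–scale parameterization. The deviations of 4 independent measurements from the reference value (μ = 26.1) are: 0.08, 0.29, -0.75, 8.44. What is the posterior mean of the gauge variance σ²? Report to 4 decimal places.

15.4010

With known mean μ and an Inverse-Gamma(α, β) prior on σ², the Normal likelihood is conjugate: posterior is Inv-Gamma(α + n/2, β + Σ(xᵢ−μ)²/2).
Σ(xᵢ−μ)² = (0.08)² + (0.29)² + (-0.75)² + (8.44)² = 71.8866.
Posterior: Inv-Gamma(2.25 + 4/2, 14.11 + 71.8866/2) = Inv-Gamma(4.25, 50.05330).
E[σ²|data] = β/(α−1) = 50.05330/3.25 = 15.4010.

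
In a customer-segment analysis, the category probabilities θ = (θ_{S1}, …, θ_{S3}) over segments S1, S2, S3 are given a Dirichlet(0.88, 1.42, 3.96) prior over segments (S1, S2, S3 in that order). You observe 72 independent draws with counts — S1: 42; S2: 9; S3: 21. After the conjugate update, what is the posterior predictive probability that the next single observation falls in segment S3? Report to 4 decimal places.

0.3189

The Dirichlet prior is conjugate to the Multinomial likelihood: each posterior αⱼ = prior αⱼ + observed count nⱼ.
Posterior concentration: (42.88, 10.42, 24.96), total = 78.26.
P(next = S3 | data) = α_{S3}/Σα = 0.3189.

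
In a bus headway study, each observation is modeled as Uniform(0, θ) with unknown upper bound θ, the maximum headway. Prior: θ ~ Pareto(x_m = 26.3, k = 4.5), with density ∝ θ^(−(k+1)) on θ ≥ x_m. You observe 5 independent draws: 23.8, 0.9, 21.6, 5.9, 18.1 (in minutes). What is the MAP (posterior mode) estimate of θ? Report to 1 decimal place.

26.3

A Pareto(scale x_m, shape k) prior on the upper bound θ of Uniform(0, θ) is conjugate: posterior is Pareto(max(x_m, max xᵢ), k + n).
Sample maximum = 23.8; prior scale x_m = 26.3 → posterior scale = max = 26.3.
Posterior shape = 4.5 + 5 = 9.5.
The Pareto density is decreasing on [x_m, ∞), so the mode is x_m = 26.3.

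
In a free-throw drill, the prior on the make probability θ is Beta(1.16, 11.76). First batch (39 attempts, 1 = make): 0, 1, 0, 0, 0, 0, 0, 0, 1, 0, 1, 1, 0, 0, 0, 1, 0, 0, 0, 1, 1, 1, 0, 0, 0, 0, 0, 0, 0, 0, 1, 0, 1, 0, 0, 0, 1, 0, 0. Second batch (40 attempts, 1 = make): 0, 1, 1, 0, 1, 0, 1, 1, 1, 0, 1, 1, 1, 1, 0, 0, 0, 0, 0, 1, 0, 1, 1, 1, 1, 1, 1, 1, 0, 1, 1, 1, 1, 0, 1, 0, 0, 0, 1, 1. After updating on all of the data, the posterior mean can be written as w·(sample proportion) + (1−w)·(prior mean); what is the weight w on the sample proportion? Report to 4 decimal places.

0.8594

The Beta prior is conjugate to a Binomial/Bernoulli likelihood; the update adds successes to α and failures to β.
Total number of attempts: n = 39 + 40 = 79.
Posterior mean = (α₀+k)/(α₀+β₀+n) = [n/(α₀+β₀+n)]·(k/n) + [(α₀+β₀)/(α₀+β₀+n)]·α₀/(α₀+β₀), so only n and the prior enter the weight.
The weight on the data is w = n/(α₀+β₀+n) = 79/(1.16+11.76+79) = 79/91.92 = 0.8594.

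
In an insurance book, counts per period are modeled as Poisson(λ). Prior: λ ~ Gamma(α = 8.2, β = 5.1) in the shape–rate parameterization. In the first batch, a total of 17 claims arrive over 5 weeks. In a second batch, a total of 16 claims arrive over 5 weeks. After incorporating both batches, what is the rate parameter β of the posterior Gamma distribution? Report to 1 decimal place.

With a Gamma(shape α, rate β) prior, the Poisson likelihood is conjugate: the posterior is Gamma(α + ΣXᵢ, β + n).
After batch 1: Gamma(α+S, β+n) = Gamma(8.2+17, 5.1+5) = Gamma(25.2, 10.1).
After batch 2: Gamma(α+S, β+n) = Gamma(25.2+16, 10.1+5) = Gamma(41.2, 15.1).
Posterior β = 15.1.

15.1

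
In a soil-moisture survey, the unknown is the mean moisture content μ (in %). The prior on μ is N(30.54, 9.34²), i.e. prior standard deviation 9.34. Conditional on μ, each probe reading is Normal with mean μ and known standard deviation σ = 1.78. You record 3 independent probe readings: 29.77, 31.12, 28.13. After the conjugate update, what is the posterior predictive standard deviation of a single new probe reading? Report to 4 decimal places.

For Normal data with known variance σ², a Normal(μ₀, σ₀²) prior on μ is conjugate. Posterior precision = 1/σ₀² + n/σ²; posterior mean is the precision-weighted average of μ₀ and x̄.
σ₀² = 9.34² = 87.2356, σ² = 1.78² = 3.1684; σ² + n·σ₀² = 3.1684 + 3·87.2356 = 264.8752.
Posterior precision = 1/σ₀² + n/σ² = 1/87.2356 + 3/3.1684 = (σ² + n·σ₀²)/(σ₀²σ²) = 264.8752/(87.2356·3.1684); posterior variance σₙ² = σ₀²σ²/(σ² + n·σ₀²) = 87.2356·3.1684/264.8752 = 1.043500.
Predictive variance for one new observation = σₙ² + σ² = 87.2356·3.1684/264.8752 + 3.1684 = σ²·(σ₀² + 264.8752)/264.8752 = 3.1684·352.1108/264.8752 = 4.211900; SD = √(3.1684·352.1108/264.8752) = 2.0523.

2.0523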